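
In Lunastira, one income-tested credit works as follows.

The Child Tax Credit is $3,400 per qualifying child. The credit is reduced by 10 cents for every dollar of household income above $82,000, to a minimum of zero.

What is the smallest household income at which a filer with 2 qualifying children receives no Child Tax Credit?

Full credit = 2 × $3,400 = $6,800.
The credit falls by 10% of each dollar above $82,000, so it reaches zero when the excess is $6,800 / 10% = $68,000: income = $82,000 + $68,000 = $150,000.

$150,000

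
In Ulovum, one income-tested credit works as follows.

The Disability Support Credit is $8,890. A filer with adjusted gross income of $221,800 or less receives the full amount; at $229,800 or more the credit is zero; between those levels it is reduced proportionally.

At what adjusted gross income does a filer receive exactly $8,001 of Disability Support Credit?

$222,600

$8,001 is 8,001/8,890 of the full $8,890, so 889/8,890 of the $8,000 range has been used: income = $221,800 + $8,000 × 889/8,890 = $222,600.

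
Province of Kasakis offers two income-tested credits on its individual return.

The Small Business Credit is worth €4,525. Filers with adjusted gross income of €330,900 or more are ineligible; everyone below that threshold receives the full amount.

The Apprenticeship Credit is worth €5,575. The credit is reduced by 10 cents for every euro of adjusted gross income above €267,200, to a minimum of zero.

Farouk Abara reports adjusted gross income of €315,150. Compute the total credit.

Small Business Credit: €315,150 is below the €330,900 cutoff, so the full €4,525 applies.
Apprenticeship Credit: 10% of the €47,950 excess over €267,200 is €4,795; credit = €5,575 − €4,795 = €780.
Total: €4,525 + €780 = €5,305.

€5,305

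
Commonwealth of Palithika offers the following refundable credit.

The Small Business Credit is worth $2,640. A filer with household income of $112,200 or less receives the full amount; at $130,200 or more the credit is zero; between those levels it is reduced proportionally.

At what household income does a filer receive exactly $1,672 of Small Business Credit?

$1,672 is 1,672/2,640 of the full $2,640, so 968/2,640 of the $18,000 range has been used: income = $112,200 + $18,000 × 968/2,640 = $118,800.

$118,800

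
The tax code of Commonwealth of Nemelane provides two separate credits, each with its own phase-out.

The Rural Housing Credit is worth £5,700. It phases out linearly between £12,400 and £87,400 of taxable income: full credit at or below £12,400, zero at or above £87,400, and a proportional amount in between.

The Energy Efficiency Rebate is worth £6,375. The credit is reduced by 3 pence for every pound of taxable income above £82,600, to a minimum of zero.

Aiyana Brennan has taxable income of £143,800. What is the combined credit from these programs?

Rural Housing Credit: £143,800 is at or above £87,400, so the credit is £0.
Energy Efficiency Rebate: 3% of the £61,200 excess over £82,600 is £1,836; credit = £6,375 − £1,836 = £4,539.
Total: £0 + £4,539 = £4,539.

£4,539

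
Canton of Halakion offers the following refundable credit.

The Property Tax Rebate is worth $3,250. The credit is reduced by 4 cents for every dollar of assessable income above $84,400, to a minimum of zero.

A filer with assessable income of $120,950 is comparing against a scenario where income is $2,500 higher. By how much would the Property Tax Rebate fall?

At $120,950 — 4% of the $36,550 excess over $84,400 is $1,462; credit = $3,250 − $1,462 = $1,788.
At $123,450 — 4% of the $39,050 excess over $84,400 is $1,562; credit = $3,250 − $1,562 = $1,688.
Lost: $1,788 − $1,688 = $100.

$100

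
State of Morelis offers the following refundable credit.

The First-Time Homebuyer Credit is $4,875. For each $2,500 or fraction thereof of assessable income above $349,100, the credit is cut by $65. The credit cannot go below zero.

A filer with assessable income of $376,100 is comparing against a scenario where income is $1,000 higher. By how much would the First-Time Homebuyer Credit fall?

$65

At $376,100 — income exceeds $349,100 by $27,000, which is 11 full-or-partial $2,500 increments; reduction = 11 × $65 = $715, leaving $4,160.
At $377,100 — income exceeds $349,100 by $28,000, which is 12 full-or-partial $2,500 increments; reduction = 12 × $65 = $780, leaving $4,095.
Lost: $4,160 − $4,095 = $65.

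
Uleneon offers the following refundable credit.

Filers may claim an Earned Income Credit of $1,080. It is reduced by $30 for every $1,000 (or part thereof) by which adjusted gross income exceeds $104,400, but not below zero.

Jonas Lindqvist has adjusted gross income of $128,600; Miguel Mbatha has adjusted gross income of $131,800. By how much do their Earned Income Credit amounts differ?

Jonas ($128,600): Earned Income Credit: income exceeds $104,400 by $24,200, which is 25 full-or-partial $1,000 increments; reduction = 25 × $30 = $750, leaving $330.
Miguel ($131,800): Earned Income Credit: income exceeds $104,400 by $27,400, which is 28 full-or-partial $1,000 increments; reduction = 28 × $30 = $840, leaving $240.
Difference: |$330 − $240| = $90.

$90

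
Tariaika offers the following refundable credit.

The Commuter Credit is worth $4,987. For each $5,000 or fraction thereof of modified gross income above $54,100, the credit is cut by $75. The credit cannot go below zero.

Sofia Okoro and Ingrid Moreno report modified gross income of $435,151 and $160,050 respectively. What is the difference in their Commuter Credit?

Sofia ($435,151): Commuter Credit: income exceeds $54,100 by $381,051 → 77 increments × $75 = $5,775 ≥ base, so the credit is $0.
Ingrid ($160,050): Commuter Credit: income exceeds $54,100 by $105,950, which is 22 full-or-partial $5,000 increments; reduction = 22 × $75 = $1,650, leaving $3,337.
Difference: |$0 − $3,337| = $3,337.

$3,337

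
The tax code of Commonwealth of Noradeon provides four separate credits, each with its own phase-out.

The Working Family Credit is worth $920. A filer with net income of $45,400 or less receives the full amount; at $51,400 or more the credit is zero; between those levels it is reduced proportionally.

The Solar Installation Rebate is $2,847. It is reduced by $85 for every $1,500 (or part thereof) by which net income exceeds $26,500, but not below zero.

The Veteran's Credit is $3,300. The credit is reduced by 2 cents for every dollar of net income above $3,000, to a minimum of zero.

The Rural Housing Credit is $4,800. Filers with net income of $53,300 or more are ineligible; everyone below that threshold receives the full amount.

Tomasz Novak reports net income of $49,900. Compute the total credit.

Working Family Credit: $49,900 is $4,500 into a $6,000 phase-out range, leaving 1,500/6,000 of the credit: $920 × 1,500/6,000 = $230.
Solar Installation Rebate: income exceeds $26,500 by $23,400, which is 16 full-or-partial $1,500 increments; reduction = 16 × $85 = $1,360, leaving $1,487.
Veteran's Credit: 2% of the $46,900 excess over $3,000 is $938; credit = $3,300 − $938 = $2,362.
Rural Housing Credit: $49,900 is below the $53,300 cutoff, so the full $4,800 applies.
Total: $230 + $1,487 + $2,362 + $4,800 = $8,879.

$8,879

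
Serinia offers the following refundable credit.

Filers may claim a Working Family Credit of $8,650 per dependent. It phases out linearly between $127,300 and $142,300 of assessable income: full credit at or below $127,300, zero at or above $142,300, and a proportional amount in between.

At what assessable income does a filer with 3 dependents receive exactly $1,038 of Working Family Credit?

$141,700

Full credit = 3 × $8,650 = $25,950.
$1,038 is 1,038/25,950 of the full $25,950, so 24,912/25,950 of the $15,000 range has been used: income = $127,300 + $15,000 × 24,912/25,950 = $141,700.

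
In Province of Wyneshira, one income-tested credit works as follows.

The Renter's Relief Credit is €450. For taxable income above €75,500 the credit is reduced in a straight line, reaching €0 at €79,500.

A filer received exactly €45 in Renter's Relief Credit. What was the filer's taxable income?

€45 is 45/450 of the full €450, so 405/450 of the €4,000 range has been used: income = €75,500 + €4,000 × 405/450 = €79,100.

€79,100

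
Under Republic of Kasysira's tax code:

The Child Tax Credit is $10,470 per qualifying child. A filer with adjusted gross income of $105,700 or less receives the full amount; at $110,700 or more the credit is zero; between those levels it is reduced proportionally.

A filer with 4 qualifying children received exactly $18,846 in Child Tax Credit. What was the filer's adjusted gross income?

$108,450

Full credit = 4 × $10,470 = $41,880.
$18,846 is 18,846/41,880 of the full $41,880, so 23,034/41,880 of the $5,000 range has been used: income = $105,700 + $5,000 × 23,034/41,880 = $108,450.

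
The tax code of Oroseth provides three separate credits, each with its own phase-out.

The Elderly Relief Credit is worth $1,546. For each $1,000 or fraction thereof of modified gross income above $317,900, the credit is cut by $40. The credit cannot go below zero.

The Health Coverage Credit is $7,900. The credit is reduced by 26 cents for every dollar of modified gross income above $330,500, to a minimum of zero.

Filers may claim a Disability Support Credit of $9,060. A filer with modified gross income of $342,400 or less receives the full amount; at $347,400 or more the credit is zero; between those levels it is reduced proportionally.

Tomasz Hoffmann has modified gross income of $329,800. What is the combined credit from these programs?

$18,026

Elderly Relief Credit: income exceeds $317,900 by $11,900, which is 12 full-or-partial $1,000 increments; reduction = 12 × $40 = $480, leaving $1,066.
Health Coverage Credit: $329,800 is at or below the $330,500 threshold, so the full $7,900 applies.
Disability Support Credit: $329,800 is at or below the $342,400 threshold, so the full $9,060 applies.
Total: $1,066 + $7,900 + $9,060 = $18,026.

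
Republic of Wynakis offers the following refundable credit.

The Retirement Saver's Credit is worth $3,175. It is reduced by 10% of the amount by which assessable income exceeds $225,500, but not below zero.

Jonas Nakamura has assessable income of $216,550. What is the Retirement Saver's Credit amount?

Retirement Saver's Credit: $216,550 is at or below the $225,500 threshold, so the full $3,175 applies.

$3,175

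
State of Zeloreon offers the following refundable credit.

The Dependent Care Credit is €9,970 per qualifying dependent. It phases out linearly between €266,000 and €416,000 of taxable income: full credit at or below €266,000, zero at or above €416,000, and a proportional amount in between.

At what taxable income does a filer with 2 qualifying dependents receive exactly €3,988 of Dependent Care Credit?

€386,000

Full credit = 2 × €9,970 = €19,940.
€3,988 is 3,988/19,940 of the full €19,940, so 15,952/19,940 of the €150,000 range has been used: income = €266,000 + €150,000 × 15,952/19,940 = €386,000.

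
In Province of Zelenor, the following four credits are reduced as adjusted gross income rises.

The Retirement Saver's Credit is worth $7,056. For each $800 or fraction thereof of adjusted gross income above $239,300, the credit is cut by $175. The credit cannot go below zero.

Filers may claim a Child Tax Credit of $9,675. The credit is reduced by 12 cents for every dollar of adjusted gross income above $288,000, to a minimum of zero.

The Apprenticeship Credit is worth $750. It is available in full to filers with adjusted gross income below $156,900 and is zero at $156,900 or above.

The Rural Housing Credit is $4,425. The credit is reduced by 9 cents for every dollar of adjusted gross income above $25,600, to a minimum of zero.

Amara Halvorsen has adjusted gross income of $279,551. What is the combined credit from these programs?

$9,675

Retirement Saver's Credit: income exceeds $239,300 by $40,251 → 51 increments × $175 = $8,925 ≥ base, so the credit is $0.
Child Tax Credit: $279,551 is at or below the $288,000 threshold, so the full $9,675 applies.
Apprenticeship Credit: $279,551 meets or exceeds the $156,900 cutoff, so the credit is $0.
Rural Housing Credit: 9% of the $253,951 excess over $25,600 is $22,855.59 ≥ base, so the credit is $0.
Total: $0 + $9,675 + $0 + $0 = $9,675.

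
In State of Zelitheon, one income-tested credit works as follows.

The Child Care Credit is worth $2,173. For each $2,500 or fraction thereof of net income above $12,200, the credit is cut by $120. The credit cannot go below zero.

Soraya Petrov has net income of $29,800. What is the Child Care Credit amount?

$1,213

Child Care Credit: income exceeds $12,200 by $17,600, which is 8 full-or-partial $2,500 increments; reduction = 8 × $120 = $960, leaving $1,213.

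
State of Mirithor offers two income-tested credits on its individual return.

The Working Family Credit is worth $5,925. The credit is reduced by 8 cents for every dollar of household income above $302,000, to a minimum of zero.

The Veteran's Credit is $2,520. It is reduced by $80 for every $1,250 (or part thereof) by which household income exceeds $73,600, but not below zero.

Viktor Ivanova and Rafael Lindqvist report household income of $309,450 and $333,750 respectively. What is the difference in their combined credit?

$1,944

Viktor ($309,450): Working Family Credit: 8% of the $7,450 excess over $302,000 is $596; credit = $5,925 − $596 = $5,329. Veteran's Credit: income exceeds $73,600 by $235,850 → 189 increments × $80 = $15,120 ≥ base, so the credit is $0. total $5,329 + $0 = $5,329
Rafael ($333,750): Working Family Credit: 8% of the $31,750 excess over $302,000 is $2,540; credit = $5,925 − $2,540 = $3,385. Veteran's Credit: income exceeds $73,600 by $260,150 → 209 increments × $80 = $16,720 ≥ base, so the credit is $0. total $3,385 + $0 = $3,385
Difference: |$5,329 − $3,385| = $1,944.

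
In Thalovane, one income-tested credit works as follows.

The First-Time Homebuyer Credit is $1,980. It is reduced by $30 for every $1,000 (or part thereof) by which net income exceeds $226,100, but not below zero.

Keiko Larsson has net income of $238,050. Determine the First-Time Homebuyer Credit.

$1,620

First-Time Homebuyer Credit: income exceeds $226,100 by $11,950, which is 12 full-or-partial $1,000 increments; reduction = 12 × $30 = $360, leaving $1,620.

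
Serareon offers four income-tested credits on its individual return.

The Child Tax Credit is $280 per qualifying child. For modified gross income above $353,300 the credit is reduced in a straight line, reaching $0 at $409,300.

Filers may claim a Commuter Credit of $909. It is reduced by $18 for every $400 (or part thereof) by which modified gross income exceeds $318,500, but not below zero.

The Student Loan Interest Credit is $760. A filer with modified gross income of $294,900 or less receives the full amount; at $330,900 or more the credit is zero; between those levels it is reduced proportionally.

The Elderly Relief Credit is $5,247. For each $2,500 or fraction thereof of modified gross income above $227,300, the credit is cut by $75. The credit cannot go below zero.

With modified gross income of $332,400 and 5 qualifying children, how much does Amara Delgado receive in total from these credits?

$3,701

Child Tax Credit: base = 5 × $280 = $1,400. $332,400 is at or below the $353,300 threshold, so the full $1,400 applies.
Commuter Credit: income exceeds $318,500 by $13,900, which is 35 full-or-partial $400 increments; reduction = 35 × $18 = $630, leaving $279.
Student Loan Interest Credit: $332,400 is at or above $330,900, so the credit is $0.
Elderly Relief Credit: income exceeds $227,300 by $105,100, which is 43 full-or-partial $2,500 increments; reduction = 43 × $75 = $3,225, leaving $2,022.
Total: $1,400 + $279 + $0 + $2,022 = $3,701.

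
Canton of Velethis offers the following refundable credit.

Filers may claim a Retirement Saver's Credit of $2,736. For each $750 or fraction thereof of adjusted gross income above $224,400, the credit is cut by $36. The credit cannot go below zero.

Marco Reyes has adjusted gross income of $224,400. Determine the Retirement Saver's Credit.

$2,736

Retirement Saver's Credit: $224,400 is at or below the $224,400 threshold, so the full $2,736 applies.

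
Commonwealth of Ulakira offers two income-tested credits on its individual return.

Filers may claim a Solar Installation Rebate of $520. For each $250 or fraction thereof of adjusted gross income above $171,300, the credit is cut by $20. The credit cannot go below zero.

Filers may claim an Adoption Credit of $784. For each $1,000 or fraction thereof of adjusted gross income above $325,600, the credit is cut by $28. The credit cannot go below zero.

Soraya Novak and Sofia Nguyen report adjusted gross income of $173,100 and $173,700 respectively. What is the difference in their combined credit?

Soraya ($173,100): Solar Installation Rebate: income exceeds $171,300 by $1,800, which is 8 full-or-partial $250 increments; reduction = 8 × $20 = $160, leaving $360. Adoption Credit: $173,100 is at or below the $325,600 threshold, so the full $784 applies. total $360 + $784 = $1,144
Sofia ($173,700): Solar Installation Rebate: income exceeds $171,300 by $2,400, which is 10 full-or-partial $250 increments; reduction = 10 × $20 = $200, leaving $320. Adoption Credit: $173,700 is at or below the $325,600 threshold, so the full $784 applies. total $320 + $784 = $1,104
Difference: |$1,144 − $1,104| = $40.

$40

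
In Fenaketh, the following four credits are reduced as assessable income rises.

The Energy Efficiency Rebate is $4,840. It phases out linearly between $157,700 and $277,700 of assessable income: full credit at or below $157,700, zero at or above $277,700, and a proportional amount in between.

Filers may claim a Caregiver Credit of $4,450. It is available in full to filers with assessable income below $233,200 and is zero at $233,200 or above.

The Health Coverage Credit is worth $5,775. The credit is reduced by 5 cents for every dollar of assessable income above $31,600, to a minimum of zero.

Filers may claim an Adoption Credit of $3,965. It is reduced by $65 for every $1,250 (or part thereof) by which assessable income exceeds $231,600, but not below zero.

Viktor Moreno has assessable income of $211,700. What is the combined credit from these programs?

$11,077

Energy Efficiency Rebate: $211,700 is $54,000 into a $120,000 phase-out range, leaving 66,000/120,000 of the credit: $4,840 × 66,000/120,000 = $2,662.
Caregiver Credit: $211,700 is below the $233,200 cutoff, so the full $4,450 applies.
Health Coverage Credit: 5% of the $180,100 excess over $31,600 is $9,005 ≥ base, so the credit is $0.
Adoption Credit: $211,700 is at or below the $231,600 threshold, so the full $3,965 applies.
Total: $2,662 + $4,450 + $0 + $3,965 = $11,077.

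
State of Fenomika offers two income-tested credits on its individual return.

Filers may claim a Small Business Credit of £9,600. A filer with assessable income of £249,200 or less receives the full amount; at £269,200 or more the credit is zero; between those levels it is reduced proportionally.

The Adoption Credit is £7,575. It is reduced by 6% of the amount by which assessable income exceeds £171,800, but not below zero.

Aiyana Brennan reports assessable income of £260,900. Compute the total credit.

Small Business Credit: £260,900 is £11,700 into a £20,000 phase-out range, leaving 8,300/20,000 of the credit: £9,600 × 8,300/20,000 = £3,984.
Adoption Credit: 6% of the £89,100 excess over £171,800 is £5,346; credit = £7,575 − £5,346 = £2,229.
Total: £3,984 + £2,229 = £6,213.

£6,213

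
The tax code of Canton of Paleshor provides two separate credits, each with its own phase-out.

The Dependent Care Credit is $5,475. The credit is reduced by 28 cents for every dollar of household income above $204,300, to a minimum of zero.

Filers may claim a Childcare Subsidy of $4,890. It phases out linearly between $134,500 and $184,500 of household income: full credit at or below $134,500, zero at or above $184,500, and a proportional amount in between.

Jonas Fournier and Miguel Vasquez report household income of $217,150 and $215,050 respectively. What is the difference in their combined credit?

$588

Jonas ($217,150): Dependent Care Credit: 28% of the $12,850 excess over $204,300 is $3,598; credit = $5,475 − $3,598 = $1,877. Childcare Subsidy: $217,150 is at or above $184,500, so the credit is $0. total $1,877 + $0 = $1,877
Miguel ($215,050): Dependent Care Credit: 28% of the $10,750 excess over $204,300 is $3,010; credit = $5,475 − $3,010 = $2,465. Childcare Subsidy: $215,050 is at or above $184,500, so the credit is $0. total $2,465 + $0 = $2,465
Difference: |$1,877 − $2,465| = $588.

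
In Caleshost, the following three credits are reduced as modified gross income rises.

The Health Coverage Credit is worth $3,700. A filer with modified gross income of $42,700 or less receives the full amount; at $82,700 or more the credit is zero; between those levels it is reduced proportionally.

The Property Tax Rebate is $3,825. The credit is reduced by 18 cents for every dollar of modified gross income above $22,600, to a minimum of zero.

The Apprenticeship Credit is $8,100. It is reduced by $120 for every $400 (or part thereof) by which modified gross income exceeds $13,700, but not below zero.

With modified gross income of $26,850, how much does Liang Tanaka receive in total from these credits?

Health Coverage Credit: $26,850 is at or below the $42,700 threshold, so the full $3,700 applies.
Property Tax Rebate: 18% of the $4,250 excess over $22,600 is $765; credit = $3,825 − $765 = $3,060.
Apprenticeship Credit: income exceeds $13,700 by $13,150, which is 33 full-or-partial $400 increments; reduction = 33 × $120 = $3,960, leaving $4,140.
Total: $3,700 + $3,060 + $4,140 = $10,900.

$10,900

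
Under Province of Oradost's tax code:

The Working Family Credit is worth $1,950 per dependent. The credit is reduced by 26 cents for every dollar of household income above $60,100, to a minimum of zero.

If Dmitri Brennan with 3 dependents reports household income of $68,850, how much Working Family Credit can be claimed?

$3,575

Working Family Credit: base = 3 × $1,950 = $5,850. 26% of the $8,750 excess over $60,100 is $2,275; credit = $5,850 − $2,275 = $3,575.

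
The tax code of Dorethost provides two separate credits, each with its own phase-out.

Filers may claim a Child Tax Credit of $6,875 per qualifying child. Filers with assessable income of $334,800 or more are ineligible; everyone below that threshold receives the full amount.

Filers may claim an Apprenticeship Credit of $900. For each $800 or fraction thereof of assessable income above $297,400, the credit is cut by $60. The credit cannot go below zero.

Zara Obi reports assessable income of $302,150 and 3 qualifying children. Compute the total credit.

$21,165

Child Tax Credit: base = 3 × $6,875 = $20,625. $302,150 is below the $334,800 cutoff, so the full $20,625 applies.
Apprenticeship Credit: income exceeds $297,400 by $4,750, which is 6 full-or-partial $800 increments; reduction = 6 × $60 = $360, leaving $540.
Total: $20,625 + $540 = $21,165.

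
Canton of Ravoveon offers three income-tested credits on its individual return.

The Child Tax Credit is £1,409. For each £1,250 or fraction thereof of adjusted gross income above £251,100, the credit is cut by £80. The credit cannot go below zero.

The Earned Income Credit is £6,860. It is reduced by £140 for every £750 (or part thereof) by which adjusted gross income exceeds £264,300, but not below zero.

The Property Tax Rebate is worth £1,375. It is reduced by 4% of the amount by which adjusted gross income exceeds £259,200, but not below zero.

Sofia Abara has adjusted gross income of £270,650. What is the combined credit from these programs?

Child Tax Credit: income exceeds £251,100 by £19,550, which is 16 full-or-partial £1,250 increments; reduction = 16 × £80 = £1,280, leaving £129.
Earned Income Credit: income exceeds £264,300 by £6,350, which is 9 full-or-partial £750 increments; reduction = 9 × £140 = £1,260, leaving £5,600.
Property Tax Rebate: 4% of the £11,450 excess over £259,200 is £458; credit = £1,375 − £458 = £917.
Total: £129 + £5,600 + £917 = £6,646.

£6,646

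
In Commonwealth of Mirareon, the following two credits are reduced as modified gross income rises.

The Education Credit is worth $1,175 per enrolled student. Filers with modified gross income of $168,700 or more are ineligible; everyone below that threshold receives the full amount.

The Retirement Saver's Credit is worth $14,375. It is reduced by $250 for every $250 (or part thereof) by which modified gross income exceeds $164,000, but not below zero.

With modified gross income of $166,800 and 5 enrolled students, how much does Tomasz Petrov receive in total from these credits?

Education Credit: base = 5 × $1,175 = $5,875. $166,800 is below the $168,700 cutoff, so the full $5,875 applies.
Retirement Saver's Credit: income exceeds $164,000 by $2,800, which is 12 full-or-partial $250 increments; reduction = 12 × $250 = $3,000, leaving $11,375.
Total: $5,875 + $11,375 = $17,250.

$17,250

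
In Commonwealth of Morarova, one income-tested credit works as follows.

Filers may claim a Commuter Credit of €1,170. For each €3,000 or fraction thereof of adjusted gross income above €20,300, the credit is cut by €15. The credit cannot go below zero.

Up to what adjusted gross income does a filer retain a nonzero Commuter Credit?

After 77 increments the reduction is 77 × €15 = €1,155, leaving €15; one more increment wipes it out. Increment 77 ends at excess 77 × €3,000 = €231,000, so the highest qualifying income is €20,300 + €231,000 = €251,300.

€251,300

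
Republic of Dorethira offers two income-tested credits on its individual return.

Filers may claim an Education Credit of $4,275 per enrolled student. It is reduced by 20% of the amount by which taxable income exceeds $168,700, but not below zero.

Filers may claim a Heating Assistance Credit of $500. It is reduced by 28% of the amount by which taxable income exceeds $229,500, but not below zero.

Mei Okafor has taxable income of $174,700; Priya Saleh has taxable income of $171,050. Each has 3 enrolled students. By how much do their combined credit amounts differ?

$730

Mei ($174,700): Education Credit: base = 3 × $4,275 = $12,825. 20% of the $6,000 excess over $168,700 is $1,200; credit = $12,825 − $1,200 = $11,625. Heating Assistance Credit: $174,700 is at or below the $229,500 threshold, so the full $500 applies. total $11,625 + $500 = $12,125
Priya ($171,050): Education Credit: base = 3 × $4,275 = $12,825. 20% of the $2,350 excess over $168,700 is $470; credit = $12,825 − $470 = $12,355. Heating Assistance Credit: $171,050 is at or below the $229,500 threshold, so the full $500 applies. total $12,355 + $500 = $12,855
Difference: |$12,125 − $12,855| = $730.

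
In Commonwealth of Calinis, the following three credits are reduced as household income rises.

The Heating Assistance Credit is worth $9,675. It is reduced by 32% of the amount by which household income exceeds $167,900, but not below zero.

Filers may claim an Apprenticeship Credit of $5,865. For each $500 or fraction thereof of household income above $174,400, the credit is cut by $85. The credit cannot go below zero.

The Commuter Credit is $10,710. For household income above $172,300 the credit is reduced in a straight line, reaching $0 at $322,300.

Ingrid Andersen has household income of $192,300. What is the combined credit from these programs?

$13,954

Heating Assistance Credit: 32% of the $24,400 excess over $167,900 is $7,808; credit = $9,675 − $7,808 = $1,867.
Apprenticeship Credit: income exceeds $174,400 by $17,900, which is 36 full-or-partial $500 increments; reduction = 36 × $85 = $3,060, leaving $2,805.
Commuter Credit: $192,300 is $20,000 into a $150,000 phase-out range, leaving 130,000/150,000 of the credit: $10,710 × 130,000/150,000 = $9,282.
Total: $1,867 + $2,805 + $9,282 = $13,954.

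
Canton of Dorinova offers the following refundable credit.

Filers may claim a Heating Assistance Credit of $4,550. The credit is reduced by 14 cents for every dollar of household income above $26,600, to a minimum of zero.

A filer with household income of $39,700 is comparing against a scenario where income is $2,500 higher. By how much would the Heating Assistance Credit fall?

At $39,700 — 14% of the $13,100 excess over $26,600 is $1,834; credit = $4,550 − $1,834 = $2,716.
At $42,200 — 14% of the $15,600 excess over $26,600 is $2,184; credit = $4,550 − $2,184 = $2,366.
Lost: $2,716 − $2,366 = $350.

$350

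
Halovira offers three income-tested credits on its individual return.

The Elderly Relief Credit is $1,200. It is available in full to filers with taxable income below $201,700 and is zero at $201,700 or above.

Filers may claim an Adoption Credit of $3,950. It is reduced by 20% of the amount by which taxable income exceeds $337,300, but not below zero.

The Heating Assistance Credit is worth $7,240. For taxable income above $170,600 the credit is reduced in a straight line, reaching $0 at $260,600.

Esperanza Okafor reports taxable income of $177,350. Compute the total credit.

$11,847

Elderly Relief Credit: $177,350 is below the $201,700 cutoff, so the full $1,200 applies.
Adoption Credit: $177,350 is at or below the $337,300 threshold, so the full $3,950 applies.
Heating Assistance Credit: $177,350 is $6,750 into a $90,000 phase-out range, leaving 83,250/90,000 of the credit: $7,240 × 83,250/90,000 = $6,697.
Total: $1,200 + $3,950 + $6,697 = $11,847.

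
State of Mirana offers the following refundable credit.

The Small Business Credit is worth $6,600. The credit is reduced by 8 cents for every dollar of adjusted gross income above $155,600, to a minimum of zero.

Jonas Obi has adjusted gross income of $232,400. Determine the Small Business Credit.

Small Business Credit: 8% of the $76,800 excess over $155,600 is $6,144; credit = $6,600 − $6,144 = $456.

$456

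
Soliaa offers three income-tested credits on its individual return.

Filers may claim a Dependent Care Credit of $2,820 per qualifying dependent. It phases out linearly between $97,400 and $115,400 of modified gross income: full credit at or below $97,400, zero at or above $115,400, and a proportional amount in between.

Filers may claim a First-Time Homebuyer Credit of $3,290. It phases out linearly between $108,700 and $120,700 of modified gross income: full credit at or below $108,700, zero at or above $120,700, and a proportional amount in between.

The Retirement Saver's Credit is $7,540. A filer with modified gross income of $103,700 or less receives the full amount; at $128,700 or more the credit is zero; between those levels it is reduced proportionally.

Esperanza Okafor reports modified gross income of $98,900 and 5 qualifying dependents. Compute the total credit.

Dependent Care Credit: base = 5 × $2,820 = $14,100. $98,900 is $1,500 into a $18,000 phase-out range, leaving 16,500/18,000 of the credit: $14,100 × 16,500/18,000 = $12,925.
First-Time Homebuyer Credit: $98,900 is at or below the $108,700 threshold, so the full $3,290 applies.
Retirement Saver's Credit: $98,900 is at or below the $103,700 threshold, so the full $7,540 applies.
Total: $12,925 + $3,290 + $7,540 = $23,755.

$23,755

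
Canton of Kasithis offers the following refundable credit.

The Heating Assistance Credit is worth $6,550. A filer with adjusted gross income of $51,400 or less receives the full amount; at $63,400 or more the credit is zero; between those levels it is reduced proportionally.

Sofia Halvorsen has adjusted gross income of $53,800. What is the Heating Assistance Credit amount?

$5,240

Heating Assistance Credit: $53,800 is $2,400 into a $12,000 phase-out range, leaving 9,600/12,000 of the credit: $6,550 × 9,600/12,000 = $5,240.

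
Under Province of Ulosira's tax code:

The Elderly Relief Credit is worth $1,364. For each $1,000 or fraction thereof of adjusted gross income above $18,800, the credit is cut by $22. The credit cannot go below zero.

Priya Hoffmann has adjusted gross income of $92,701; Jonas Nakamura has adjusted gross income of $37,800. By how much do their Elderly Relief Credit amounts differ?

$946

Priya ($92,701): Elderly Relief Credit: income exceeds $18,800 by $73,901 → 74 increments × $22 = $1,628 ≥ base, so the credit is $0.
Jonas ($37,800): Elderly Relief Credit: income exceeds $18,800 by $19,000, which is 19 full-or-partial $1,000 increments; reduction = 19 × $22 = $418, leaving $946.
Difference: |$0 − $946| = $946.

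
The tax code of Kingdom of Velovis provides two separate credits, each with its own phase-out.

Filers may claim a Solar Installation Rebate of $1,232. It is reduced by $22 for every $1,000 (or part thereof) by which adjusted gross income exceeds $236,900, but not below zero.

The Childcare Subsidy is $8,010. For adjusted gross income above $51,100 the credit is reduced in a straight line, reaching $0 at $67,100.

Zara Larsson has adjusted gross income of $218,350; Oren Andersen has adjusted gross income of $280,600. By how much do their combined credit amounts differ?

Zara ($218,350): Solar Installation Rebate: $218,350 is at or below the $236,900 threshold, so the full $1,232 applies. Childcare Subsidy: $218,350 is at or above $67,100, so the credit is $0. total $1,232 + $0 = $1,232
Oren ($280,600): Solar Installation Rebate: income exceeds $236,900 by $43,700, which is 44 full-or-partial $1,000 increments; reduction = 44 × $22 = $968, leaving $264. Childcare Subsidy: $280,600 is at or above $67,100, so the credit is $0. total $264 + $0 = $264
Difference: |$1,232 − $264| = $968.

$968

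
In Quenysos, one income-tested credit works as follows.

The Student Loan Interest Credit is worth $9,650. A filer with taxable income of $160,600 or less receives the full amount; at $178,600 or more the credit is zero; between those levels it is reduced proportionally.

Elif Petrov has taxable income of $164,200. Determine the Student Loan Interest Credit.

Student Loan Interest Credit: $164,200 is $3,600 into a $18,000 phase-out range, leaving 14,400/18,000 of the credit: $9,650 × 14,400/18,000 = $7,720.

$7,720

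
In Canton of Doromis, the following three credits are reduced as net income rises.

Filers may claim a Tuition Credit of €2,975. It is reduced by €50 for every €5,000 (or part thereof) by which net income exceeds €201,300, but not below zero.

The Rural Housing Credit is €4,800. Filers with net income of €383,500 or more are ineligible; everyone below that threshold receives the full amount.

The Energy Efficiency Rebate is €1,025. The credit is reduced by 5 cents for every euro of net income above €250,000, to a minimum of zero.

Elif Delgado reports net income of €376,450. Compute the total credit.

Tuition Credit: income exceeds €201,300 by €175,150, which is 36 full-or-partial €5,000 increments; reduction = 36 × €50 = €1,800, leaving €1,175.
Rural Housing Credit: €376,450 is below the €383,500 cutoff, so the full €4,800 applies.
Energy Efficiency Rebate: 5% of the €126,450 excess over €250,000 is €6,322.50 ≥ base, so the credit is €0.
Total: €1,175 + €4,800 + €0 = €5,975.

€5,975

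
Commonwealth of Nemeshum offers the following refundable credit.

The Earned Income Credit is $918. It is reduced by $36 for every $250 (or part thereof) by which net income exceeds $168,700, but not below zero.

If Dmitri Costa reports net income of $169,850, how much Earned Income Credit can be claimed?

$738

Earned Income Credit: income exceeds $168,700 by $1,150, which is 5 full-or-partial $250 increments; reduction = 5 × $36 = $180, leaving $738.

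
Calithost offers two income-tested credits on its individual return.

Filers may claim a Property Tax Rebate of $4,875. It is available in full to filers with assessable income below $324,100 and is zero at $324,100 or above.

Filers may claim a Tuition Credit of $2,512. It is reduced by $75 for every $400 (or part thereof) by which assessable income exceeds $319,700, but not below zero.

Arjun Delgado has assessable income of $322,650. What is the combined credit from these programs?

$6,787

Property Tax Rebate: $322,650 is below the $324,100 cutoff, so the full $4,875 applies.
Tuition Credit: income exceeds $319,700 by $2,950, which is 8 full-or-partial $400 increments; reduction = 8 × $75 = $600, leaving $1,912.
Total: $4,875 + $1,912 = $6,787.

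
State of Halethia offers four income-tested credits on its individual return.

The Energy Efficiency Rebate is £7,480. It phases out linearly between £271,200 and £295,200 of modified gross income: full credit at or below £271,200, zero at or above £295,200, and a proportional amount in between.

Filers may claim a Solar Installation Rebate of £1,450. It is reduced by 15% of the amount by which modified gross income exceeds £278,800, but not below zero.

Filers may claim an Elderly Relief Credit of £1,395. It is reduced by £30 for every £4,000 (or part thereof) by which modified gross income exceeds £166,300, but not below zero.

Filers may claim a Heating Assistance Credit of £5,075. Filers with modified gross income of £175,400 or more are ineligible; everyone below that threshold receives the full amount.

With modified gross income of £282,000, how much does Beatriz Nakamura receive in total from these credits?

£5,609

Energy Efficiency Rebate: £282,000 is £10,800 into a £24,000 phase-out range, leaving 13,200/24,000 of the credit: £7,480 × 13,200/24,000 = £4,114.
Solar Installation Rebate: 15% of the £3,200 excess over £278,800 is £480; credit = £1,450 − £480 = £970.
Elderly Relief Credit: income exceeds £166,300 by £115,700, which is 29 full-or-partial £4,000 increments; reduction = 29 × £30 = £870, leaving £525.
Heating Assistance Credit: £282,000 meets or exceeds the £175,400 cutoff, so the credit is £0.
Total: £4,114 + £970 + £525 + £0 = £5,609.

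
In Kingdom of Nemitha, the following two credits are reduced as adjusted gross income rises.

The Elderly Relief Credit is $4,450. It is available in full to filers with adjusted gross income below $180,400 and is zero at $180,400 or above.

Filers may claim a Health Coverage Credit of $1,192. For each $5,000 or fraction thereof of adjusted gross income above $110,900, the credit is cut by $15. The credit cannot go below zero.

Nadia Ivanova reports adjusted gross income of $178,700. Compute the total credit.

$5,432

Elderly Relief Credit: $178,700 is below the $180,400 cutoff, so the full $4,450 applies.
Health Coverage Credit: income exceeds $110,900 by $67,800, which is 14 full-or-partial $5,000 increments; reduction = 14 × $15 = $210, leaving $982.
Total: $4,450 + $982 = $5,432.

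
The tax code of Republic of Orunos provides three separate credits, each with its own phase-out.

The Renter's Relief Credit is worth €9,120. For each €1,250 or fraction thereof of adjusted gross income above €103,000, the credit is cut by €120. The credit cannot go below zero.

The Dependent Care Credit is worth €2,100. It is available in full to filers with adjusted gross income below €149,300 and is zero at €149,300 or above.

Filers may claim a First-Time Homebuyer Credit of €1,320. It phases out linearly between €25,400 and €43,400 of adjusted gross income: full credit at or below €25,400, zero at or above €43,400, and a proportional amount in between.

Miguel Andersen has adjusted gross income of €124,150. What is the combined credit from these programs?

€9,180

Renter's Relief Credit: income exceeds €103,000 by €21,150, which is 17 full-or-partial €1,250 increments; reduction = 17 × €120 = €2,040, leaving €7,080.
Dependent Care Credit: €124,150 is below the €149,300 cutoff, so the full €2,100 applies.
First-Time Homebuyer Credit: €124,150 is at or above €43,400, so the credit is €0.
Total: €7,080 + €2,100 + €0 = €9,180.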